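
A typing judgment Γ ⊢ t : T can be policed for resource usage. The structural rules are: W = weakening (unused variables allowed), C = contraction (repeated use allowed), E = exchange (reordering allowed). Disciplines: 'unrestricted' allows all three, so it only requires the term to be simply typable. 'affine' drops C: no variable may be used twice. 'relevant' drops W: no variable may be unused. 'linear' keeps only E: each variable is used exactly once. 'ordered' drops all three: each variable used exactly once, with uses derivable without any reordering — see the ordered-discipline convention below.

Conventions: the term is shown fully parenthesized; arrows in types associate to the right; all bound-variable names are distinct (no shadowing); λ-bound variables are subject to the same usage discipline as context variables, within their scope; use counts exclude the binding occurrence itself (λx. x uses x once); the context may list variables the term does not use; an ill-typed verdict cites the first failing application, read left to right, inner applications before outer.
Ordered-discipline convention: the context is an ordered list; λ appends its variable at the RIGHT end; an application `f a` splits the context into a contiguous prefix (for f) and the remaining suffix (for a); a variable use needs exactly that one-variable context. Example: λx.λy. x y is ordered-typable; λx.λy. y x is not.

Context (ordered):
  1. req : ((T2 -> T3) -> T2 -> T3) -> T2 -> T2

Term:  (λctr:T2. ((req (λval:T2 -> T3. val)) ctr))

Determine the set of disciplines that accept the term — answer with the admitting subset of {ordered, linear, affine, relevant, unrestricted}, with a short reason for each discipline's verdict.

admitted in: ordered, linear, affine, relevant, unrestricted
variable uses: req ×1; ctr (λ-bound) ×1; val (λ-bound) ×1
uses in reading order: req, val, ctr
typing: well-typed at T2 -> T2
ordered: ✓ — req, ctr, val once each; derivable with no W/C/E
linear: ✓ — single use per variable (req, ctr, val)
affine: ✓ — no duplicate uses among req, ctr, val
relevant: ✓ — none of req, ctr, val goes unused
unrestricted: ✓ — simply typable at T2 -> T2; W, C, E all held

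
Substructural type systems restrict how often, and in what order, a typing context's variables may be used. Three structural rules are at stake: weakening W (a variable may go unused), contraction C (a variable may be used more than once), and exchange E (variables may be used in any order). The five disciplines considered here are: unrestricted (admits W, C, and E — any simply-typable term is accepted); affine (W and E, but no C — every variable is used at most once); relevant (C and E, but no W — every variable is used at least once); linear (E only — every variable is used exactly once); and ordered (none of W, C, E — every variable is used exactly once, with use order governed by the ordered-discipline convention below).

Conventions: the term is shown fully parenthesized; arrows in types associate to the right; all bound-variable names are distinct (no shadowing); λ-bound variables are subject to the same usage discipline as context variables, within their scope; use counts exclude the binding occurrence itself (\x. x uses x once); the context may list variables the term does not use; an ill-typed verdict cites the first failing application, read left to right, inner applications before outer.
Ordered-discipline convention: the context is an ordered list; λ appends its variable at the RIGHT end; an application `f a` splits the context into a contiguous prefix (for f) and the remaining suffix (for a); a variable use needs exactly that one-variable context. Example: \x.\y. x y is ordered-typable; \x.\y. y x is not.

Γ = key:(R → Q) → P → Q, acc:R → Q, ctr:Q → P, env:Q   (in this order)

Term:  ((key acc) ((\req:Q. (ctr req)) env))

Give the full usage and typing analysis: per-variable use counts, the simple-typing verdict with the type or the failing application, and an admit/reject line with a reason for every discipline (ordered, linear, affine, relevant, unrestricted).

usage: key ×1; acc ×1; ctr ×1; env ×1; req (bound) ×1
use order (left to right): key, acc, ctr, req, env
typing: well-typed at Q
ordered: ✓, one use each (key, acc, ctr, env, req); ordered split holds
linear: ✓, each of key, acc, ctr, env, req used exactly once
affine: ✓, at most one use each (key, acc, ctr, env, req)
relevant: ✓, key, acc, ctr, env, req: all used, weakening unneeded
unrestricted: ✓, type-checks (Q) and nothing is barred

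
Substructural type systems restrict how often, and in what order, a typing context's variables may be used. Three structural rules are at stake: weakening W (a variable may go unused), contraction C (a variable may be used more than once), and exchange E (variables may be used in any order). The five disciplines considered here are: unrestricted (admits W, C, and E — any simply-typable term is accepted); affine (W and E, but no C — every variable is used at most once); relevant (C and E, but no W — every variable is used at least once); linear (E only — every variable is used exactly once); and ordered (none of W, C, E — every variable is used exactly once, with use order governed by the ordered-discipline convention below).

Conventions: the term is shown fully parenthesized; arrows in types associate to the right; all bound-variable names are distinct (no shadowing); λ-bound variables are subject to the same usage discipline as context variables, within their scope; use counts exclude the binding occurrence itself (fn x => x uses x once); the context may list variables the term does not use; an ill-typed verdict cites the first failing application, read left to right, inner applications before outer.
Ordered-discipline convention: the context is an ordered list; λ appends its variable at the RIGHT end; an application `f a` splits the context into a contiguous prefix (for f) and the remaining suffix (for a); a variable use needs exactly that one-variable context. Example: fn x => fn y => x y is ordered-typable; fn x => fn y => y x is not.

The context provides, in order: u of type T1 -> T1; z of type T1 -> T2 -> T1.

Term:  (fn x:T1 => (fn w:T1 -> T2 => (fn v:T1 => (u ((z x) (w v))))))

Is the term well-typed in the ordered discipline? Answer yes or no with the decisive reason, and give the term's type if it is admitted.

yes — u, z, x, w, v once each; derivable with no W/C/E; term : T1 -> (T1 -> T2) -> T1 -> T1
counts: u ×1; z ×1; x [bound] ×1; w [bound] ×1; v [bound] ×1
left-to-right use order: u, z, x, w, v
typing: well-typed — term : T1 -> (T1 -> T2) -> T1 -> T1
across the five disciplines: ordered ✓ · linear ✓ · affine ✓ · relevant ✓ · unrestricted ✓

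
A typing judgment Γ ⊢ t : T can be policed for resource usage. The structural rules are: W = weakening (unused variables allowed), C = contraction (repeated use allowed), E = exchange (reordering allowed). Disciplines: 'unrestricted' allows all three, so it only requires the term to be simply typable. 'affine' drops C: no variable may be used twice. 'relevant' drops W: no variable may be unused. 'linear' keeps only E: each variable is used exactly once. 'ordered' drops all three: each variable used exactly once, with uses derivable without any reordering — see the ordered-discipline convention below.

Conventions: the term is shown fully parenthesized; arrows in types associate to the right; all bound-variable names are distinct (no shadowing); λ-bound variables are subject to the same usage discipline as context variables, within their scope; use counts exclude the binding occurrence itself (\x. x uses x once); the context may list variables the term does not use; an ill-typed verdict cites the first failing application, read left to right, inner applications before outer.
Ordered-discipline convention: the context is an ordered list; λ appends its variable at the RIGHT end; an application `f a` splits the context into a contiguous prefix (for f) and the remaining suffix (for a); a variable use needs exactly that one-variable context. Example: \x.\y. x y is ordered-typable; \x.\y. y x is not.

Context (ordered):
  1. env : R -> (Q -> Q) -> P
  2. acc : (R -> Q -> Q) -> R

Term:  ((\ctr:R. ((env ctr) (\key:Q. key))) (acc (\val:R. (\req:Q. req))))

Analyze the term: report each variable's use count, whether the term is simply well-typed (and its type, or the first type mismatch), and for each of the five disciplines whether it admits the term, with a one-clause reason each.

use counts: env: 1×; acc: 1×; ctr (bound): 1×; key (bound): 1×; val (bound): 0×; req (bound): 1×
use order (left to right): env, ctr, key, acc, req
typing: well-typed — term : P
ordered ✗ (unused: val — weakening required)
linear ✗ (unused: val — weakening required)
affine ✓ (no duplicate uses among env, acc, ctr, key, val, req)
relevant ✗ (unused: val — weakening required)
unrestricted ✓ (simply typable at P; W, C, E all held)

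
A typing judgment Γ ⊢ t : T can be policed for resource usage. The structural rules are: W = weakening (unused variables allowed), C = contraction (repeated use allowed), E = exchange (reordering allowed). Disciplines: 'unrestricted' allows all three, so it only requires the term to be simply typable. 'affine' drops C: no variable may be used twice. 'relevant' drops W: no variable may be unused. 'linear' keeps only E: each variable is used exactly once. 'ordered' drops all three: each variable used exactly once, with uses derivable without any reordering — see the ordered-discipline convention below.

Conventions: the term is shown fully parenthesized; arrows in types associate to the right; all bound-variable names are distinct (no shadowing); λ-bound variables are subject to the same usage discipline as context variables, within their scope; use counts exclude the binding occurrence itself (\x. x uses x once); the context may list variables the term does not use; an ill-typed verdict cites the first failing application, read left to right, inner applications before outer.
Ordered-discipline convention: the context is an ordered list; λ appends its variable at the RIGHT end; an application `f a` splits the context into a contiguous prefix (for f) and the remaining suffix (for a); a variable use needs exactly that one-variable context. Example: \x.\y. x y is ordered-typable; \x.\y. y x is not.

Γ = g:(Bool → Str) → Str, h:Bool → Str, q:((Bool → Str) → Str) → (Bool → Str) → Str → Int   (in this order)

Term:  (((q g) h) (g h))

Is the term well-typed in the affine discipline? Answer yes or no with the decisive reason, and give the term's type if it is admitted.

no — g ×2, h ×2 used more than once (contraction)
use counts: g=2; h=2; q=1
uses in reading order: q, g, h, g, h
typing: ✓ — Int
per-discipline verdicts: ordered ✗ · linear ✗ · affine ✗ · relevant ✓ · unrestricted ✓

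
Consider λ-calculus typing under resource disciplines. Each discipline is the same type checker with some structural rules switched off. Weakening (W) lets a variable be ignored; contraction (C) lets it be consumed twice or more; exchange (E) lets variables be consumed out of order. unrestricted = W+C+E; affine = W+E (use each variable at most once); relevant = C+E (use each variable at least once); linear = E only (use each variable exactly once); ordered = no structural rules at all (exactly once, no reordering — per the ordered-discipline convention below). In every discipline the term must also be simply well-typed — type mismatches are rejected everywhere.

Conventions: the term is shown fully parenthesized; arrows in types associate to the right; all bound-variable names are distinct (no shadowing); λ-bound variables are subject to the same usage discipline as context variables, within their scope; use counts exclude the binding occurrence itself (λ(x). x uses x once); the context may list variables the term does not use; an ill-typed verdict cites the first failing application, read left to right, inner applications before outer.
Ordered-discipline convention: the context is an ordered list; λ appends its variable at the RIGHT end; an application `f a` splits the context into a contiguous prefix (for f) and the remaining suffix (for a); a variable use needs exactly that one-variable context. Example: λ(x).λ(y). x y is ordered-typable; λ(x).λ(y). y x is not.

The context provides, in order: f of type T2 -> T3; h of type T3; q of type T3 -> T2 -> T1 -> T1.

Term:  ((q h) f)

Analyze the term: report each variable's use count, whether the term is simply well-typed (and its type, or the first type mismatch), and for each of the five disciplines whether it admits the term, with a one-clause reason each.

counts: f ×1; h ×1; q ×1
use order (left to right): q, h, f
typing: ill-typed: argument of type T2 -> T3 where T2 is required
ordered: ✗, the type mismatch rejects it
linear: ✗, not simply typable
affine: ✗, fails simple typing
relevant: ✗, a type mismatch blocks all five
unrestricted: ✗, the type mismatch rejects it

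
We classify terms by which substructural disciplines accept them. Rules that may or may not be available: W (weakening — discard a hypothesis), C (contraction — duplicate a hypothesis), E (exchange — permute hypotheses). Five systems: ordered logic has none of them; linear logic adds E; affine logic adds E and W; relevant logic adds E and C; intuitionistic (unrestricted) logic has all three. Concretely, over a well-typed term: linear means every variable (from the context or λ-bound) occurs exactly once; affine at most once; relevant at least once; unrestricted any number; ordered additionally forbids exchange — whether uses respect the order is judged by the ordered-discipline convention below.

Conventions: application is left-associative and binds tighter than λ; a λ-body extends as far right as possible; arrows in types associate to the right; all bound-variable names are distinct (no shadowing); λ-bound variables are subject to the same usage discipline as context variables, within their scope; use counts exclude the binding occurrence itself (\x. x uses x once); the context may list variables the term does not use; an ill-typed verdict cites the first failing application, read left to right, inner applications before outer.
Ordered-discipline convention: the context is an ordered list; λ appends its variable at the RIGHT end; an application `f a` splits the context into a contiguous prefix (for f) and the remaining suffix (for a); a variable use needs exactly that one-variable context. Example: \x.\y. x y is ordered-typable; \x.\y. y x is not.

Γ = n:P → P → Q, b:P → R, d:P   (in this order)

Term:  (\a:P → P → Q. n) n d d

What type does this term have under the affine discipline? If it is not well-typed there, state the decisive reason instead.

not well-typed under affine — uses contraction: n ×2, d ×2
use counts: n: 2×, b: 0×, d: 2×, a (bound): 0×
order of uses: n, n, d, d
typing: the term checks, with type Q
all disciplines: ordered ✗ | linear ✗ | affine ✗ | relevant ✗ | unrestricted ✓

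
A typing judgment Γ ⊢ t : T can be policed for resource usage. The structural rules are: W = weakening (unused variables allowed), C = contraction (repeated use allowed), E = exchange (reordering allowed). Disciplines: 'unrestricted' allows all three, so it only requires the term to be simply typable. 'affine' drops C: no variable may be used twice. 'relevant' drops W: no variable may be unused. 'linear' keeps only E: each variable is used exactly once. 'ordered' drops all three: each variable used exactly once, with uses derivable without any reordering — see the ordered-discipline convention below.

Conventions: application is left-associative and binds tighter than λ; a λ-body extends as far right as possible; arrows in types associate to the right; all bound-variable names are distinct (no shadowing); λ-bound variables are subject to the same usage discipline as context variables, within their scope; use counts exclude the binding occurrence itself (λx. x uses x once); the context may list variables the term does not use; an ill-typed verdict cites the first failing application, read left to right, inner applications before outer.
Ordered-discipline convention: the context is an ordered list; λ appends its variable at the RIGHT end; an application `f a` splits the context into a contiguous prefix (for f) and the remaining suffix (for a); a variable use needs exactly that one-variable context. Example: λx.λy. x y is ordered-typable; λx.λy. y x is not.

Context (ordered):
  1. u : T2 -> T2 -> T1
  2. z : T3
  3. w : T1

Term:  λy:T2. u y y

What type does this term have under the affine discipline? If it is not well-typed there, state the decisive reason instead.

not well-typed under affine — needs contraction — y ×2
use counts: u: 1; z: 0; w: 0; y [bound]: 2
order of uses: u, y, y
typing: ✓ — T2 -> T1
all disciplines: ordered ✗ | linear ✗ | affine ✗ | relevant ✗ | unrestricted ✓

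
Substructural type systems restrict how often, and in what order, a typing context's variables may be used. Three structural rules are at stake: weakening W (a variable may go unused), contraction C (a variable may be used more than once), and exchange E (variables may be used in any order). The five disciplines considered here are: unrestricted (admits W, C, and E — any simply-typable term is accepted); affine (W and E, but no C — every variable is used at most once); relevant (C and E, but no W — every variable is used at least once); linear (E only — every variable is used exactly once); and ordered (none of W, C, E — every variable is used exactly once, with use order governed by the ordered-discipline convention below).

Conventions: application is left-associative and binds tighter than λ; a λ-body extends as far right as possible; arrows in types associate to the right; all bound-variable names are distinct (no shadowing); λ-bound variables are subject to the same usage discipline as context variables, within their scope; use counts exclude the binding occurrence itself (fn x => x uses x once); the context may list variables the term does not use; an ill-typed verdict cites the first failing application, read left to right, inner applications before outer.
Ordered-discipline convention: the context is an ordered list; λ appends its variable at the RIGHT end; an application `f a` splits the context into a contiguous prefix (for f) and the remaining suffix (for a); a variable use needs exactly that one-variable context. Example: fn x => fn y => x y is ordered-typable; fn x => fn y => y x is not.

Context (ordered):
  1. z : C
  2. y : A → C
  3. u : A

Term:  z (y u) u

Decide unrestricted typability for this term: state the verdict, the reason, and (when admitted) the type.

no — a type mismatch blocks all five
usage: z: 1×; y: 1×; u: 2×
left-to-right use order: z, y, u, u
typing: ill-typed: applying a non-function (C)
across the five disciplines: ordered ✗, linear ✗, affine ✗, relevant ✗, unrestricted ✗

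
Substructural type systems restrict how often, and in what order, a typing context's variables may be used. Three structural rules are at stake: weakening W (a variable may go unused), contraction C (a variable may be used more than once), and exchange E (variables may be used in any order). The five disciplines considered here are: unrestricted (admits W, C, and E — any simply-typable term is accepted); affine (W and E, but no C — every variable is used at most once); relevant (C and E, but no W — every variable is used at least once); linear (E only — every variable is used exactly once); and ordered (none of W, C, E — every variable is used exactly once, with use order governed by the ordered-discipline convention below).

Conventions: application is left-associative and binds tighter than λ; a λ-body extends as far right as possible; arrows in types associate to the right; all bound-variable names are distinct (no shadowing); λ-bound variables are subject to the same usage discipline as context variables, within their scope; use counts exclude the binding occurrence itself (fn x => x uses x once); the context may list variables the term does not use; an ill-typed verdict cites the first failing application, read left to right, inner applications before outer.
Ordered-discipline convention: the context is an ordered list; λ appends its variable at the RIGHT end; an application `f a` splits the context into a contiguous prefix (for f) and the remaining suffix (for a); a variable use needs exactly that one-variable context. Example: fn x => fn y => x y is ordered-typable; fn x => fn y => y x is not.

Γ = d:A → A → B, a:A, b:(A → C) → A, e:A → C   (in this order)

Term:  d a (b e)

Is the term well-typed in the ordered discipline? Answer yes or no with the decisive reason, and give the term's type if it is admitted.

yes — d, a, b, e: once each, no exchange needed; term : B
usage: d ×1; a ×1; b ×1; e ×1
use order (left to right): d, a, b, e
typing: ✓ — B
across the five disciplines: ordered ✓ · linear ✓ · affine ✓ · relevant ✓ · unrestricted ✓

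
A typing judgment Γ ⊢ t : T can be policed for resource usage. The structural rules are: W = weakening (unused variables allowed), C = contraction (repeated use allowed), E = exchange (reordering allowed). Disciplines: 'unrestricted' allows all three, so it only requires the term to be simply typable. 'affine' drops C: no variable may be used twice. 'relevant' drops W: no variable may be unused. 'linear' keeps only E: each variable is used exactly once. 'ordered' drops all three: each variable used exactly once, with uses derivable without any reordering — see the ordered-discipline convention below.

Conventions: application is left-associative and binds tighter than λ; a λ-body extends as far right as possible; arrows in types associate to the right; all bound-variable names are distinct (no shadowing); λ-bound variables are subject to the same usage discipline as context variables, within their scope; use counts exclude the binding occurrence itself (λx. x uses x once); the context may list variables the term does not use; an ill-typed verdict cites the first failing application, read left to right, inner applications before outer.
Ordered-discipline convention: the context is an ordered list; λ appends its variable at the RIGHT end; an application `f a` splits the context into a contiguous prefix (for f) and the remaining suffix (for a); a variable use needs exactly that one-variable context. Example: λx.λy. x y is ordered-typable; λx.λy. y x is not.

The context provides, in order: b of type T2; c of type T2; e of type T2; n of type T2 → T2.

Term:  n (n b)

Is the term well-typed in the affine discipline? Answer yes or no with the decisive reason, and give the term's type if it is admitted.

no — needs contraction — n ×2
use counts: b: 1×, c: 0×, e: 0×, n: 2×
order of uses: n, n, b
typing: well-typed at T2
across the five disciplines: ordered ✗ · linear ✗ · affine ✗ · relevant ✗ · unrestricted ✓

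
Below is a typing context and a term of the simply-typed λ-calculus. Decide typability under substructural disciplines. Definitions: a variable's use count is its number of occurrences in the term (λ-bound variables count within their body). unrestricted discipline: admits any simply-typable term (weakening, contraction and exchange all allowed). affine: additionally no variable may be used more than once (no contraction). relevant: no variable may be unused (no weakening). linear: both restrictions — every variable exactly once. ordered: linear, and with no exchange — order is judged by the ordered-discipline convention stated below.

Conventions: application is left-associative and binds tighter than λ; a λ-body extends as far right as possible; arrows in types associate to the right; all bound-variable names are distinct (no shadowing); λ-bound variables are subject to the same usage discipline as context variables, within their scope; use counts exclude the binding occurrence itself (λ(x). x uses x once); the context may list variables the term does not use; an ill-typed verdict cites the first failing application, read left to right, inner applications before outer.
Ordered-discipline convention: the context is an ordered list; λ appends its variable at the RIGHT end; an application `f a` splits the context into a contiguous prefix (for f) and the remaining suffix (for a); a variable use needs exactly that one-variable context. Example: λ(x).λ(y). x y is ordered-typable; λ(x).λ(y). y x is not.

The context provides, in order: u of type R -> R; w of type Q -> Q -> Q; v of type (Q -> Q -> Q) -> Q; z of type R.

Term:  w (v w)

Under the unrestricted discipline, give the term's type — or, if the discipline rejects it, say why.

term : Q -> Q
usage: u=0; w=2; v=1; z=0
left-to-right use order: w, v, w
typing: well-typed at Q -> Q
all disciplines: ordered ✗; linear ✗; affine ✗; relevant ✗; unrestricted ✓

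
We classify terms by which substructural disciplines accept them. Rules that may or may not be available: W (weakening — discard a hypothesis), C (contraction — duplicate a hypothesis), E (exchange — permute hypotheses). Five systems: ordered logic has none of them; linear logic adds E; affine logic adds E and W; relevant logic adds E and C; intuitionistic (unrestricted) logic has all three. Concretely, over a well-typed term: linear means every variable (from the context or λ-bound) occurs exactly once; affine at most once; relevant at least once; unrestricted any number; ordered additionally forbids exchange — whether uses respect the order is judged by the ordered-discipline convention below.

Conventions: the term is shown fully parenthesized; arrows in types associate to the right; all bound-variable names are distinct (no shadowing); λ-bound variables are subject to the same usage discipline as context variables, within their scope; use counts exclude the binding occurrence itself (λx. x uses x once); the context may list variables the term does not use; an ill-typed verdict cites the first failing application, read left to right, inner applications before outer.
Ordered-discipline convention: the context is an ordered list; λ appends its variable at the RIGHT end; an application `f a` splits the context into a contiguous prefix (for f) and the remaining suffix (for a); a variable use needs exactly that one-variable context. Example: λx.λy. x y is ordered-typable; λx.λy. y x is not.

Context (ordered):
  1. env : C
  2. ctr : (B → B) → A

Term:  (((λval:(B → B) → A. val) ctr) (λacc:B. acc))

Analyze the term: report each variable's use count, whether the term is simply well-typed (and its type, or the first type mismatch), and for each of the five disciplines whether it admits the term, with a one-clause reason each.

usage: env: 0×, ctr: 1×, val (bound): 1×, acc (bound): 1×
order of uses: val, ctr, acc
typing: well-typed — term : A
ordered: ✗ — env left unused
linear: ✗ — env left unused
affine: ✓ — none of env, ctr, val, acc used more than once
relevant: ✗ — env left unused
unrestricted: ✓ — type-checks (A) and nothing is barred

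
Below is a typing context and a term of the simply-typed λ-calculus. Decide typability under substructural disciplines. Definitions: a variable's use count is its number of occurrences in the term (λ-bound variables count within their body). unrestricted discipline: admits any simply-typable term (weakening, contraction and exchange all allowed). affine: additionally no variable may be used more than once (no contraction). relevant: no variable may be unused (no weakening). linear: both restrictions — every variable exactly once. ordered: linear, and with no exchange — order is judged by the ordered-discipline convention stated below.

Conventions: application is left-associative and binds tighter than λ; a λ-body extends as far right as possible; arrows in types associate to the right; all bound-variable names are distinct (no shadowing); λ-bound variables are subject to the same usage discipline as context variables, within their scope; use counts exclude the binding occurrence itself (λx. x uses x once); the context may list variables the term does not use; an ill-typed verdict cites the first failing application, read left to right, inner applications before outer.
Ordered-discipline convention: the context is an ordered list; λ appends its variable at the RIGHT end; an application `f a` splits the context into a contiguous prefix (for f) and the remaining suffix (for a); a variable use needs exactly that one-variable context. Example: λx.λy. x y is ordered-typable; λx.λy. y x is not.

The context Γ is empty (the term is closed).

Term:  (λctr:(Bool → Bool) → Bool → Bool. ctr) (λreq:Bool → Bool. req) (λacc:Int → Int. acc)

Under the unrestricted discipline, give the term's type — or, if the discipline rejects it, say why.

not well-typed under unrestricted — fails simple typing
counts: ctr (bound)=1; req (bound)=1; acc (bound)=1
uses in reading order: ctr, req, acc
typing: ill-typed: a function awaiting Bool → Bool gets (Int → Int) → Int → Int
per-discipline verdicts: ordered ✗ | linear ✗ | affine ✗ | relevant ✗ | unrestricted ✗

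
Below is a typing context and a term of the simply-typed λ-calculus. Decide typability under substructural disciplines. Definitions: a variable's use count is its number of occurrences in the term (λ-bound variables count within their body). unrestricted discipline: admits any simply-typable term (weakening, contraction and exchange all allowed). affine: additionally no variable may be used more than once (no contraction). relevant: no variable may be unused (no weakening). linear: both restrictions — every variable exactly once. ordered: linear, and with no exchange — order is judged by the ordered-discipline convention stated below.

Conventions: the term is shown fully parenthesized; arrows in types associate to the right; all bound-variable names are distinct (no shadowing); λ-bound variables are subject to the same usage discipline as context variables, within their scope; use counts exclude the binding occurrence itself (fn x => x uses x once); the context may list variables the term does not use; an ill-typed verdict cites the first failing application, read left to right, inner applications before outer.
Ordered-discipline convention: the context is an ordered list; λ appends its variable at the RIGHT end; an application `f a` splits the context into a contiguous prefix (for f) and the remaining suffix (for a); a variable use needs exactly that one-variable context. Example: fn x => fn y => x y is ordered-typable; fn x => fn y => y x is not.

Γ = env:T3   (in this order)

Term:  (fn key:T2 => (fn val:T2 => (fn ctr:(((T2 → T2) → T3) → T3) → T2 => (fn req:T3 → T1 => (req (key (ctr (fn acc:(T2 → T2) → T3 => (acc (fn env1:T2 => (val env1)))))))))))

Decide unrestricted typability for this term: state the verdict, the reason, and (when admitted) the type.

no — a type mismatch blocks all five
counts: env: 0, key (bound): 1, val (bound): 1, ctr (bound): 1, req (bound): 1, acc (bound): 1, env1 (bound): 1
left-to-right use order: req, key, ctr, acc, val, env1
typing: ill-typed: can't apply a value of type T2
summary: ordered ✗ | linear ✗ | affine ✗ | relevant ✗ | unrestricted ✗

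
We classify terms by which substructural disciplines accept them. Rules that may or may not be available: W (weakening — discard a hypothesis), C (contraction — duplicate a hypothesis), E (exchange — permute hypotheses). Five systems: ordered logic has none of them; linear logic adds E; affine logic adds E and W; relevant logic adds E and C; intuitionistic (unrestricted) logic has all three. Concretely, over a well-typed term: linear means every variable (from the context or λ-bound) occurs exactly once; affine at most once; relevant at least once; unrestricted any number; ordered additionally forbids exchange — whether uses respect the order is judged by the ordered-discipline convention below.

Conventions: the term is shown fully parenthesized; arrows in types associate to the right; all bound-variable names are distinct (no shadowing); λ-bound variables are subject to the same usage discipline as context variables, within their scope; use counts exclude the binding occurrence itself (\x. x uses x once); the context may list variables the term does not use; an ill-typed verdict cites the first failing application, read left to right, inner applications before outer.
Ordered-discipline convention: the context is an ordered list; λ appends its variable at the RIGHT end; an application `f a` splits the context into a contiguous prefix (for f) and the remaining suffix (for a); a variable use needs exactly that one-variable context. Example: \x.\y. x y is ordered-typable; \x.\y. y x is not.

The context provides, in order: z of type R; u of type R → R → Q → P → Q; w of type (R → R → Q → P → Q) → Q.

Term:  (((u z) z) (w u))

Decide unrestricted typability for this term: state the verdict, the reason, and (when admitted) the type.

yes — well-typed at P → Q; no restrictions here; term : P → Q
use counts: z: 2×; u: 2×; w: 1×
uses in reading order: u, z, z, w, u
typing: the term checks, with type P → Q
per-discipline verdicts: ordered ✗; linear ✗; affine ✗; relevant ✓; unrestricted ✓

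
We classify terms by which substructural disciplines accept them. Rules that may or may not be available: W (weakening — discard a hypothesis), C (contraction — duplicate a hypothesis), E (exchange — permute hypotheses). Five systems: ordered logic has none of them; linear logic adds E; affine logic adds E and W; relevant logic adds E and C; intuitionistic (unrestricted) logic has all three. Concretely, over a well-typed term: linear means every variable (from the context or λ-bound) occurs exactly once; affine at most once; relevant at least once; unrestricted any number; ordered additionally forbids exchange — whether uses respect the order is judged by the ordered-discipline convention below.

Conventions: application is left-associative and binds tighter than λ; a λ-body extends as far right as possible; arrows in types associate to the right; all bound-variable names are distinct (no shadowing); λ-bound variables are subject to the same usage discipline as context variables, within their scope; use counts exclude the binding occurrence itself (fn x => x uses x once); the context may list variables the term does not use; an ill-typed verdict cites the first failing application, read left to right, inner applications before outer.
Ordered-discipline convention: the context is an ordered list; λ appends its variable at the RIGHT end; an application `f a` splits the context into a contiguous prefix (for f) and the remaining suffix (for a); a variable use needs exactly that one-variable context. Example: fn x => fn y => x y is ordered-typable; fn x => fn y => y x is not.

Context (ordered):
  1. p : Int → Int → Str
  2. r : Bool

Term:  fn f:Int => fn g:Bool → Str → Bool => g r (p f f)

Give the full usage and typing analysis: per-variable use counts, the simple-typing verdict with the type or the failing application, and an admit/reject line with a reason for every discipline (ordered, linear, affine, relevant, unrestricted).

usage: p ×1, r ×1, f [bound] ×2, g [bound] ×1
left-to-right use order: g, r, p, f, f
typing: well-typed — term : Int → (Bool → Str → Bool) → Bool
ordered ✗ (needs contraction — f ×2)
linear ✗ (needs contraction — f ×2)
affine ✗ (needs contraction — f ×2)
relevant ✓ (none of p, r, f, g goes unused)
unrestricted ✓ (well-typed at Int → (Bool → Str → Bool) → Bool; no restrictions here)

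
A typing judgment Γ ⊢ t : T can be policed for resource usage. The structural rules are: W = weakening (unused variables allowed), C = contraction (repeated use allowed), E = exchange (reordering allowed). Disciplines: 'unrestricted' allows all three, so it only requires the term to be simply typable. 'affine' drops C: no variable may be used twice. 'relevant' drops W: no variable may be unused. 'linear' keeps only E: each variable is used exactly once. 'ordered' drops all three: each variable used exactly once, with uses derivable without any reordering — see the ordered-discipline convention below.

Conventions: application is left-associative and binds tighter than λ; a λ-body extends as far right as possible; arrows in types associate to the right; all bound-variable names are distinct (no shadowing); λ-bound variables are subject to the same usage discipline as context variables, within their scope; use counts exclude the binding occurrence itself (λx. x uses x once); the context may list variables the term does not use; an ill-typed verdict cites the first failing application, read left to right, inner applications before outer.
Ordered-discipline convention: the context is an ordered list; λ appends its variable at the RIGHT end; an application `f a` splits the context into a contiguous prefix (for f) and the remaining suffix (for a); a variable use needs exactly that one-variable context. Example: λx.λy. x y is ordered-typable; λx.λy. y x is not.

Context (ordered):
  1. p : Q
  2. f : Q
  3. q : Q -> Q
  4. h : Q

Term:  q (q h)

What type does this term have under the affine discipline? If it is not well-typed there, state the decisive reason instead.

not well-typed under affine — repeated use of q ×2
variable uses: p ×0; f ×0; q ×2; h ×1
use order (left to right): q, q, h
typing: well-typed at Q
per-discipline verdicts: ordered ✗ · linear ✗ · affine ✗ · relevant ✗ · unrestricted ✓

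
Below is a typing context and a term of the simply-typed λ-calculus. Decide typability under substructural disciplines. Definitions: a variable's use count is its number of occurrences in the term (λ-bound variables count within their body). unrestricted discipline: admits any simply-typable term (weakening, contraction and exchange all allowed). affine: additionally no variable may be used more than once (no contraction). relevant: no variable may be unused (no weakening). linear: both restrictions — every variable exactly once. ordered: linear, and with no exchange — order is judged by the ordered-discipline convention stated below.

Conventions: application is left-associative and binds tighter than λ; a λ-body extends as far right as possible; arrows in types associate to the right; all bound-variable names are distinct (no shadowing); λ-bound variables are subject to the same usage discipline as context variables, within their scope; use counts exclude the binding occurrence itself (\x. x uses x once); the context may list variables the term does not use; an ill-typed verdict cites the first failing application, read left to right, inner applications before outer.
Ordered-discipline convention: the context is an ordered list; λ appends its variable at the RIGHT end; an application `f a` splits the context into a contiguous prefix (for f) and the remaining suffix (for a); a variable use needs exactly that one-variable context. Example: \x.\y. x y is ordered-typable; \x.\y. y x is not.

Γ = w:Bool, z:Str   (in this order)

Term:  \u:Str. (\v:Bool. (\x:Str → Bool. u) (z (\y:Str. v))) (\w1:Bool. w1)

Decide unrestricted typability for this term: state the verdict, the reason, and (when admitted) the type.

no — a type mismatch blocks all five
use counts: w: 0; z: 1; u (bound): 1; v (bound): 1; x (bound): 0; y (bound): 0; w1 (bound): 1
left-to-right use order: u, z, v, w1
typing: ill-typed: non-function type Str applied to an argument
per-discipline verdicts: ordered ✗ · linear ✗ · affine ✗ · relevant ✗ · unrestricted ✗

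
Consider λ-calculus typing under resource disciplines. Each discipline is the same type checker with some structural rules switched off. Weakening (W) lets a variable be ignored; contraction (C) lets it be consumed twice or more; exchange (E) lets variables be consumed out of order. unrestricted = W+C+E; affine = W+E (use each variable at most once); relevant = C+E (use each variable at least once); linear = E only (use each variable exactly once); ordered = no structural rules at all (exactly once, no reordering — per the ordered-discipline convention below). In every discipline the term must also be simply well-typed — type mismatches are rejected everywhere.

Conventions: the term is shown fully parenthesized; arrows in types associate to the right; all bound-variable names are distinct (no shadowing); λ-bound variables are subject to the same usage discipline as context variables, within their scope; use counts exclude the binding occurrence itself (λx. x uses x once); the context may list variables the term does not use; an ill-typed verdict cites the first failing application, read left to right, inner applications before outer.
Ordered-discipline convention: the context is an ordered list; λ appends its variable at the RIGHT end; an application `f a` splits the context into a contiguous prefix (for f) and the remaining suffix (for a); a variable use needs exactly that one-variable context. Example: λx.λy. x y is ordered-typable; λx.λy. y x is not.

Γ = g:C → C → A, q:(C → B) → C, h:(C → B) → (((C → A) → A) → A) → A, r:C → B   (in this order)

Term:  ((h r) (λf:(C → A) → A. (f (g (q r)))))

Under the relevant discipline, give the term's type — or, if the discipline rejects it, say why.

term : A
variable uses: g: 1×; q: 1×; h: 1×; r: 2×; f [bound]: 1×
left-to-right use order: h, r, f, g, q, r
typing: well-typed — term : A
all disciplines: ordered ✗, linear ✗, affine ✗, relevant ✓, unrestricted ✓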